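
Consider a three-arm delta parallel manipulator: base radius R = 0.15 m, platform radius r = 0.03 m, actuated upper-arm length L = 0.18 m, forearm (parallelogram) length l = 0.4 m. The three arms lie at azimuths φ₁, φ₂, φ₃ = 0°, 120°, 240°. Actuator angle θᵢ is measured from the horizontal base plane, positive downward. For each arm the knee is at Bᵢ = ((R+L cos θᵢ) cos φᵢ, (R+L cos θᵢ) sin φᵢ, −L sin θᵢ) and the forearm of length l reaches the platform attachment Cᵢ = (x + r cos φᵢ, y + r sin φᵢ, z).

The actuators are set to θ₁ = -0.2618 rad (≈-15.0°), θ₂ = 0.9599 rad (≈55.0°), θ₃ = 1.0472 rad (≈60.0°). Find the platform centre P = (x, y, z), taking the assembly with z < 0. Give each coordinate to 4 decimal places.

φ1=0.0°: virtual centre (0.2939, 0.0000, 0.0466), radius l
φ2=120.0°: virtual centre (-0.1116, 0.1933, -0.1474), radius l
arm 3 at φ=240.0°: (R−r)+L cos θ3 = 0.2100;  O3 = (-0.1050, -0.1819, -0.1559)
subtract pairs → two planes through P
[-0.8110 0.3867 -0.3881]·P = -0.0169;  [-0.7977 -0.3637 -0.4049]·P = -0.0201
Cramer: x(z) = 0.0231-0.4934z;  y(z) = 0.0046-0.0312z
sphere 1 gives Az²+Bz+C=0 with A=1.2444, B=0.1737, C=-0.0845;  B²−4AC=0.4508;  roots -0.3396, 0.2000;  negative root z = -0.3396
x = 0.1907, y = 0.0152

(0.1907, 0.0152, -0.3396)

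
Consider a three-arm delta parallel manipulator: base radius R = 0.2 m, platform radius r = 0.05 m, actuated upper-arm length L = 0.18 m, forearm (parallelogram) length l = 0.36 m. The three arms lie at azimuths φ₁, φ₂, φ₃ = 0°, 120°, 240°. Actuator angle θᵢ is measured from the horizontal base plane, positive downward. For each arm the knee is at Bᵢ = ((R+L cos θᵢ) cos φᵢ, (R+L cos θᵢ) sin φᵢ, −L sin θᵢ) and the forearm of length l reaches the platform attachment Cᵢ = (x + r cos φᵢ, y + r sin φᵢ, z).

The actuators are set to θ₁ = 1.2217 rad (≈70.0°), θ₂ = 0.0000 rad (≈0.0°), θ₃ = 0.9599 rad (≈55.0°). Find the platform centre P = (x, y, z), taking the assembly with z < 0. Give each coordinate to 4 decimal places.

φ1=0.0°: virtual centre (0.2116, 0.0000, -0.1691), radius l
centre 2 = (0.3300·cos120.0°, 0.3300·sin120.0°, 0.0000) = (-0.1650, 0.2858, 0.0000)
centre 3 = (0.2532·cos240.0°, 0.2532·sin240.0°, -0.1474) = (-0.1266, -0.2193, -0.1474)
eliminate P² terms by subtracting sphere 1 from 2 and 3
linear system: -0.7531x+0.5716y = 0.0355−0.3383z; -0.6764x+-0.4386y = 0.0125−0.0434z
Cramer: x(z) = -0.0317+0.2416z;  y(z) = 0.0204-0.2736z
into |P−centre ₁|² = l²: 1.1332z² + 0.2096z + -0.0414 = 0;  Δ = 0.2316;  z = -0.3048 or 0.1198 → z<0 root = -0.3048
x = -0.1053, y = 0.1038

(-0.1053, 0.1038, -0.3048)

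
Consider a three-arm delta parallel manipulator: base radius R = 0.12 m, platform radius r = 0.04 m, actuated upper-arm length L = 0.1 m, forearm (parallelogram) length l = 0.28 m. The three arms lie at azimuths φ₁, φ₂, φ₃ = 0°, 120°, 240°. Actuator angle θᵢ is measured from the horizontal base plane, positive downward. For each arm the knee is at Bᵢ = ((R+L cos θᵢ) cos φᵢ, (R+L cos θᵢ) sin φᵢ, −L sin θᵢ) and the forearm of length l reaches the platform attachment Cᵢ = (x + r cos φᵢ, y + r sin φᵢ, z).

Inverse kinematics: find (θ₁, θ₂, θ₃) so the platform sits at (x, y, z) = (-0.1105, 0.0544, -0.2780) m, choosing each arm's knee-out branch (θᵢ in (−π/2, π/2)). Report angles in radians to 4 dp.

θ₁ = 1.3961, θ₂ = 0.1748, θ₃ = 0.7854

rotate P by −φ1: (-0.1105, 0.0544, -0.2780)
  e−x'=0.1905;  (l²−L²−(e−x')²−y'²−z²)/2L = -0.2407
  θ1 = atan2(B,A) + arccos(C/0.3370) = 1.3961
rotate P by −φ2: (0.1024, 0.0685, -0.2780)
  A cos θ + B sin θ = C:  -0.0224·cos θ + -0.2780·sin θ = -0.0704
  γ=atan2(-0.2780,-0.0224)=-1.6511;  ψ=arccos(-0.2523)=1.8259;  θ2=γ+ψ≈0.1748
rotate P by −φ3: (0.0081, -0.1229, -0.2780)
  e−x'=0.0719;  (l²−L²−(e−x')²−y'²−z²)/2L = -0.1458
  θ3 = atan2(B,A) + arccos(C/0.2871) = 0.7854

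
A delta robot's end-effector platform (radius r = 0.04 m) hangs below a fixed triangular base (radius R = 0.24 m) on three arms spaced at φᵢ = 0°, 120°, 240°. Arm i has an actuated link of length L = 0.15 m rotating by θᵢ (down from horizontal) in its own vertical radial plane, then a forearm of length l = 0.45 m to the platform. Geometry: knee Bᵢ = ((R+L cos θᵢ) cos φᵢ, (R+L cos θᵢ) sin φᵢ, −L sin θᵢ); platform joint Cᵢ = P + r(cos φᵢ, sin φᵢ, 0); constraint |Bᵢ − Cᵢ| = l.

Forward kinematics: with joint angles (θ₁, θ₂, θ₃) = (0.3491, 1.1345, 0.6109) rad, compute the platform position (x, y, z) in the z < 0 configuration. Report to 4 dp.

arm 1 at φ=0.0°: (R−r)+L cos θ1 = 0.3410;  O1 = (0.3410, 0.0000, -0.0513)
O2 = (0.2634·cos120.0°, 0.2634·sin120.0°, -0.1359) = (-0.1317, 0.2281, -0.1359)
φ3=240.0°: virtual centre (-0.1614, -0.2796, -0.0860), radius l
eliminate P² terms by subtracting sphere 1 from 2 and 3
linear system: -0.9453x+0.4562y = -0.0310−-0.1693z; -1.0048x+-0.5592y = -0.0072−-0.0695z
det = 0.9870;  x = 0.0209+-0.1280z,  y = -0.0247+0.1058z
sphere 1 gives Az²+Bz+C=0 with A=1.0276, B=0.1793, C=-0.0968;  B²−4AC=0.4302;  roots -0.4064, 0.2319;  negative root z = -0.4064
x = 0.0730, y = -0.0677

(0.0730, -0.0677, -0.4064)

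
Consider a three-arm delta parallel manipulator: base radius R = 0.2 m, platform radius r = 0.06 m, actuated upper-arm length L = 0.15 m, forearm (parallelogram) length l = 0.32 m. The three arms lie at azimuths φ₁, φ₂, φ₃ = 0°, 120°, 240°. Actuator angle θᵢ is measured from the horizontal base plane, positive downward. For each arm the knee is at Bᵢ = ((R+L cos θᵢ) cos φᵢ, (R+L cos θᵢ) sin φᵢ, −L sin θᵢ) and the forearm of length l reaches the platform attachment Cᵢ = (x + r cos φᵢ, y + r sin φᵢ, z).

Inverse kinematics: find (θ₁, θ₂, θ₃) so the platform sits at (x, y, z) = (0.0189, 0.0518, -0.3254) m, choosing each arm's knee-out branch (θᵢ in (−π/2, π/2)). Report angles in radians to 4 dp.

θ₁ = 0.7853, θ₂ = 0.6981, θ₃ = 1.1344

rotate P by −φ1: (0.0189, 0.0518, -0.3254)
  A=0.1211, B=-0.3254, C=(l²−L²−A²−y'²−z²)/(2L)=-0.1444
  θ1 = atan2(B,A) + arccos(C/0.3472) = 0.7853
rotate P by −φ2: (0.0354, -0.0423, -0.3254)
  A cos θ + B sin θ = C:  0.1046·cos θ + -0.3254·sin θ = -0.1290
  √(A²+B²)=0.3418;  θ2 = -1.2598+1.9579 ≈ 0.6981
arm 3 (φ=240.0°): x'=-0.0543, y'=-0.0095
  A cos θ + B sin θ = C:  0.1943·cos θ + -0.3254·sin θ = -0.2128
  θ3 = atan2(B,A) + arccos(C/0.3790) = 1.1344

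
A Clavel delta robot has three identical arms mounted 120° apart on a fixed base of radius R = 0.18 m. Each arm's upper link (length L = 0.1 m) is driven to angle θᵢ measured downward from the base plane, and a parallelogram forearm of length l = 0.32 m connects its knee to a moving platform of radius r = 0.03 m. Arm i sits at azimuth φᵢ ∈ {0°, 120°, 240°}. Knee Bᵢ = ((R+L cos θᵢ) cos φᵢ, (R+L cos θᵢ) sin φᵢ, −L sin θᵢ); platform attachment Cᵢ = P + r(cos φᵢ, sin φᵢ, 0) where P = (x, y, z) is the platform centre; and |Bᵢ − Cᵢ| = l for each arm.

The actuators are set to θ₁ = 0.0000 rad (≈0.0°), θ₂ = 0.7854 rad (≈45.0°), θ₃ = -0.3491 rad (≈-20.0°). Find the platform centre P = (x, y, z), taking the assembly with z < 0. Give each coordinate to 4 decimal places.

S1 = (0.2500·cos0.0°, 0.2500·sin0.0°, 0.0000) = (0.2500, 0.0000, 0.0000)
arm 2 at φ=120.0°: e+L cos θ2 = 0.2207;  S2 = (-0.1104, 0.1911, -0.0707)
S3 = (0.2440·cos240.0°, 0.2440·sin240.0°, 0.0342) = (-0.1220, -0.2113, 0.0342)
|S₂|²−|S₁|² = -0.0088;  |S₃|²−|S₁|² = -0.0018
plane₁₂: -0.7207x+0.3823y+-0.1414z = -0.0088
det = 0.5890;  x = 0.0075+-0.0571z,  y = -0.0089+0.2624z
into |P−S₁|² = l²: 1.0721z² + 0.0230z + -0.0435 = 0;  Δ = 0.1871;  z = -0.2125 or 0.1910 → z<0 root = -0.2125
x = 0.0196, y = -0.0646

(0.0196, -0.0646, -0.2125)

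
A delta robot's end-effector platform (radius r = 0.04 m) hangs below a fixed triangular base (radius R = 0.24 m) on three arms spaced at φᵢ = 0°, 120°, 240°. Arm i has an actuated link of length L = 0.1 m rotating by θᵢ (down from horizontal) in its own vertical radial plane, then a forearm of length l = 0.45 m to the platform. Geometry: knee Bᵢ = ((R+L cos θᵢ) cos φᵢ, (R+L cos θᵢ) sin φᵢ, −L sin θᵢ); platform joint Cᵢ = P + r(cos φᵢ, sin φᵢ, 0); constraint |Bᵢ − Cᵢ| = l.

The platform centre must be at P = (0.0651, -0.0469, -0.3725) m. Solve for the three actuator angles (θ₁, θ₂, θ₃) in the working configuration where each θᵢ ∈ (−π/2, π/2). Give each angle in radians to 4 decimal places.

θ₁ = -0.0869, θ₂ = 0.8728, θ₃ = 0.3498

arm 1 (φ=0.0°): x'=0.0651, y'=-0.0469
  A=0.1349, B=-0.3725, C=(l²−L²−A²−y'²−z²)/(2L)=0.1667
  θ1 = atan2(B,A) + arccos(C/0.3962) = -0.0869
φ2=120.0° → target in arm frame (-0.0732, -0.0329)
  A cos θ + B sin θ = C:  0.2732·cos θ + -0.3725·sin θ = -0.1098
  θ2 = atan2(B,A) + arccos(C/0.4619) = 0.8728
rotate P by −φ3: (0.0081, 0.0798, -0.3725)
  A cos θ + B sin θ = C:  0.1919·cos θ + -0.3725·sin θ = 0.0527
  √(A²+B²)=0.4190;  θ3 = -1.0950+1.4448 ≈ 0.3498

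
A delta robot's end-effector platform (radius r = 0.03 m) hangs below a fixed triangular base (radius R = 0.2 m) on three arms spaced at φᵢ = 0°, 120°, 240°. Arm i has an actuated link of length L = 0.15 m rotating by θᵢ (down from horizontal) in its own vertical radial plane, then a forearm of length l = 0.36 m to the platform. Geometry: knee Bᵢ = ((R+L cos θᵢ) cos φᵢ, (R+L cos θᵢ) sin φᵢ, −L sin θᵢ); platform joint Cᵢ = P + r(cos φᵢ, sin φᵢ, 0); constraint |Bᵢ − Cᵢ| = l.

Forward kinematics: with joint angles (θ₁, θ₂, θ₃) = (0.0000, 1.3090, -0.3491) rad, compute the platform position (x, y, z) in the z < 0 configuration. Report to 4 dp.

(0.0574, -0.1349, -0.2060)

arm 1 at φ=0.0°: (R−r)+L cos θ1 = 0.3200;  O1 = (0.3200, 0.0000, 0.0000)
φ2=120.0°: virtual centre (-0.1044, 0.1808, -0.1449), radius l
O3 = (0.3110·cos240.0°, 0.3110·sin240.0°, 0.0513) = (-0.1555, -0.2693, 0.0513)
eliminate P² terms by subtracting sphere 1 from 2 and 3
linear system: -0.8488x+0.3617y = -0.0378−-0.2898z; -0.9510x+-0.5386y = -0.0031−0.1026z
det = 0.8011;  x = 0.0268+-0.1485z,  y = -0.0416+0.4527z
quadratic in z: (1.2270)z²+(0.0494)z+(-0.0419)=0, √Δ=0.4562 → z ∈ {-0.2060, 0.1658}; z = -0.2060 (taking z<0)
x = 0.0574, y = -0.1349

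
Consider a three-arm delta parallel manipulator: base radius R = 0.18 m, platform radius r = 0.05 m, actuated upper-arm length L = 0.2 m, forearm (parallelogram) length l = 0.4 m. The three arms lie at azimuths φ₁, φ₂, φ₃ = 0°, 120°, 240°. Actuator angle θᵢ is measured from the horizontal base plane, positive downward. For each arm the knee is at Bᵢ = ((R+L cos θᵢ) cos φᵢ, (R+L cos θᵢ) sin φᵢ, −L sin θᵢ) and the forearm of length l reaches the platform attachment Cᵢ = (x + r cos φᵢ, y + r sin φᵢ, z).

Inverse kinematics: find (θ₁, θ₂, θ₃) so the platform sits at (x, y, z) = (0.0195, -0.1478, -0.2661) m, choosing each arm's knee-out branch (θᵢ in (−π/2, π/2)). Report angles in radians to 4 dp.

θ₁ = 0.2619, θ₂ = 0.9599, θ₃ = -0.3490

φ1=0.0° → target in arm frame (0.0195, -0.1478)
  A=0.1105, B=-0.2661, C=(l²−L²−A²−y'²−z²)/(2L)=0.0378
  γ=atan2(-0.2661,0.1105)=-1.1772;  ψ=arccos(0.1313)=1.4391;  θ1=γ+ψ≈0.2619
arm 2 (φ=120.0°): x'=-0.1377, y'=0.0570
  A=0.2677, B=-0.2661, C=(l²−L²−A²−y'²−z²)/(2L)=-0.0644
  √(A²+B²)=0.3775;  θ2 = -0.7823+1.7422 ≈ 0.9599
rotate P by −φ3: (0.1182, 0.0908, -0.2661)
  A cos θ + B sin θ = C:  0.0118·cos θ + -0.2661·sin θ = 0.1020
  √(A²+B²)=0.2664;  θ3 = -1.5267+1.1777 ≈ -0.3490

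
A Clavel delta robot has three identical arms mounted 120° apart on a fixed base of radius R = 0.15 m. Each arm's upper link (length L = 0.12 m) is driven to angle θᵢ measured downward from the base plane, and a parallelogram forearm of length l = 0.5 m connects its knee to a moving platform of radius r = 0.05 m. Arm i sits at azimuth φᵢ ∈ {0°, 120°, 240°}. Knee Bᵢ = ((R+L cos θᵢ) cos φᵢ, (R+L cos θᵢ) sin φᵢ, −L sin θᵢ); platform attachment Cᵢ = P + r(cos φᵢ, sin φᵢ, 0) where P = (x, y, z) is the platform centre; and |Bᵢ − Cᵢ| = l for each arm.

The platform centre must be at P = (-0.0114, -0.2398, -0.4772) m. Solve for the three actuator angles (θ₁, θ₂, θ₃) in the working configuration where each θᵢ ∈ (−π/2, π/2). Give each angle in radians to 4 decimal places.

rotate P by −φ1: (-0.0114, -0.2398, -0.4772)
  A=0.1114, B=-0.4772, C=(l²−L²−A²−y'²−z²)/(2L)=-0.2585
  γ=atan2(-0.4772,0.1114)=-1.3415;  ψ=arccos(-0.5275)=2.1264;  θ1=γ+ψ≈0.7850
rotate P by −φ2: (-0.2020, 0.1298, -0.4772)
  e−x'=0.3020;  (l²−L²−(e−x')²−y'²−z²)/2L = -0.4173
  γ=atan2(-0.4772,0.3020)=-1.0066;  ψ=arccos(-0.7389)=2.4023;  θ2=γ+ψ≈1.3957
rotate P by −φ3: (0.2134, 0.1100, -0.4772)
  e−x'=-0.1134;  (l²−L²−(e−x')²−y'²−z²)/2L = -0.0712
  θ3 = atan2(B,A) + arccos(C/0.4905) = -0.0877

θ₁ = 0.7850, θ₂ = 1.3957, θ₃ = -0.0877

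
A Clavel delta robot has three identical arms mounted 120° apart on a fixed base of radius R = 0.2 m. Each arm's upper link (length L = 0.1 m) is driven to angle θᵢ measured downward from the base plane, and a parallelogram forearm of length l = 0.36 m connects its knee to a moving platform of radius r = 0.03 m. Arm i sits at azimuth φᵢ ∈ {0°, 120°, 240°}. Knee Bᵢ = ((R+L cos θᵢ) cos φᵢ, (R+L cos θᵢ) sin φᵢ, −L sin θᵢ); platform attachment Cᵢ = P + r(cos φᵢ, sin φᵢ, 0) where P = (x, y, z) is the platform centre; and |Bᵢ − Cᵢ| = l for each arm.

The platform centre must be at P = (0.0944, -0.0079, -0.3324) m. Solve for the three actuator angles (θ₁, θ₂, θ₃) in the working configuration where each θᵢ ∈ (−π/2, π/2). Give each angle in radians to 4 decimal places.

arm 1 (φ=0.0°): x'=0.0944, y'=-0.0079
  A=0.0756, B=-0.3324, C=(l²−L²−A²−y'²−z²)/(2L)=0.0167
  √(A²+B²)=0.3409;  θ1 = -1.3472+1.5219 ≈ 0.1747
arm 2 (φ=120.0°): x'=-0.0540, y'=-0.0778
  e−x'=0.2240;  (l²−L²−(e−x')²−y'²−z²)/2L = -0.2357
  γ=atan2(-0.3324,0.2240)=-0.9777;  ψ=arccos(-0.5880)=2.1993;  θ2=γ+ψ≈1.2216
arm 3 (φ=240.0°): x'=-0.0404, y'=0.0857
  A=0.2104, B=-0.3324, C=(l²−L²−A²−y'²−z²)/(2L)=-0.2124
  √(A²+B²)=0.3934;  θ3 = -1.0066+2.1413 ≈ 1.1347

θ₁ = 0.1747, θ₂ = 1.2216, θ₃ = 1.1347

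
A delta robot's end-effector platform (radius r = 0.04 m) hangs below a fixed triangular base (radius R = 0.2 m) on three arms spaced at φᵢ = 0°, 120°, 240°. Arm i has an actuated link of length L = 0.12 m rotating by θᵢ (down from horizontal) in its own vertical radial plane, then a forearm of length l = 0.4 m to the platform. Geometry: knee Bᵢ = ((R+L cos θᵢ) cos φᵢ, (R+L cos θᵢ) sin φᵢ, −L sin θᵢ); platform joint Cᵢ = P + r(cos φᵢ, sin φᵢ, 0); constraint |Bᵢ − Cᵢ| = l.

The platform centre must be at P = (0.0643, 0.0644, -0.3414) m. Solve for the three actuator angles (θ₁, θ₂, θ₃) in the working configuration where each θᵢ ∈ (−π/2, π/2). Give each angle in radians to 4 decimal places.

θ₁ = 0.0873, θ₂ = 0.3492, θ₃ = 0.9597

φ1=0.0° → target in arm frame (0.0643, 0.0644)
  A cos θ + B sin θ = C:  0.0957·cos θ + -0.3414·sin θ = 0.0656
  γ=atan2(-0.3414,0.0957)=-1.2975;  ψ=arccos(0.1850)=1.3848;  θ1=γ+ψ≈0.0873
rotate P by −φ2: (0.0236, -0.0879, -0.3414)
  A=0.1364, B=-0.3414, C=(l²−L²−A²−y'²−z²)/(2L)=0.0113
  √(A²+B²)=0.3676;  θ2 = -1.1907+1.5399 ≈ 0.3492
rotate P by −φ3: (-0.0879, 0.0235, -0.3414)
  e−x'=0.2479;  (l²−L²−(e−x')²−y'²−z²)/2L = -0.1374
  √(A²+B²)=0.4219;  θ3 = -0.9427+1.9024 ≈ 0.9597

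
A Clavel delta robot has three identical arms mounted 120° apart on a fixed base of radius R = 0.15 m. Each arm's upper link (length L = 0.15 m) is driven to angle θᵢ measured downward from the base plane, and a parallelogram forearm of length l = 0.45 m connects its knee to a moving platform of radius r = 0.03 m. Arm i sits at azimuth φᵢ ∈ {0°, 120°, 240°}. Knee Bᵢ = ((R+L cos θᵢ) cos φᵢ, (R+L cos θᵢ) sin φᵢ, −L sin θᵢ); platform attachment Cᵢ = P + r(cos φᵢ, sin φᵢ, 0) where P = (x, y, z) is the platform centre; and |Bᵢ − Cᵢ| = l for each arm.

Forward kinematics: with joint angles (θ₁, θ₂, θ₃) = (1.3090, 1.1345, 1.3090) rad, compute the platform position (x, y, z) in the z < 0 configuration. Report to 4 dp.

(-0.0151, 0.0262, -0.5591)

arm 1 at φ=0.0°: ρ1 = 0.1588;  S1 = (0.1588, 0.0000, -0.1449)
S2 = (0.1834·cos120.0°, 0.1834·sin120.0°, -0.1359) = (-0.0917, 0.1588, -0.1359)
S3 = (0.1588·cos240.0°, 0.1588·sin240.0°, -0.1449) = (-0.0794, -0.1375, -0.1449)
|S₂|²−|S₁|² = 0.0059;  |S₃|²−|S₁|² = 0.0000
linear system: -0.5010x+0.3176y = 0.0059−0.0179z; -0.4765x+-0.2751y = 0.0000−0.0000z
det = 0.2892;  x = -0.0056+0.0170z,  y = 0.0097+-0.0295z
quadratic in z: (1.0012)z²+(0.2836)z+(-0.1544)=0, √Δ=0.8359 → z ∈ {-0.5591, 0.2758}; z = -0.5591 (taking z<0)
x = -0.0151, y = 0.0262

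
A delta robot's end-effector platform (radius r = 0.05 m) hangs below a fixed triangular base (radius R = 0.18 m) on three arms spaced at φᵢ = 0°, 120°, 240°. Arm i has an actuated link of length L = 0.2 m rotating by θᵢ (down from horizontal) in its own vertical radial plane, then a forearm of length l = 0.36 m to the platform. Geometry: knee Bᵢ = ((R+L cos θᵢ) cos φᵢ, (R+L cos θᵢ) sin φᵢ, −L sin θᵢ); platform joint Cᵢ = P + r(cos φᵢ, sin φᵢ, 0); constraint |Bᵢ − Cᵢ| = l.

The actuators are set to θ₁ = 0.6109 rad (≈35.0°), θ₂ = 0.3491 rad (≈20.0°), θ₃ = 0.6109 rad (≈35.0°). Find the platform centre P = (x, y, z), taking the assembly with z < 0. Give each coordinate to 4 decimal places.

φ1=0.0°: virtual centre (0.2938, 0.0000, -0.1147), radius l
arm 2 at φ=120.0°: (R−r)+L cos θ2 = 0.3179;  S2 = (-0.1590, 0.2753, -0.0684)
arm 3 at φ=240.0°: (R−r)+L cos θ3 = 0.2938;  S3 = (-0.1469, -0.2545, -0.1147)
subtract pairs → two planes through P
plane₁₂: -0.9056x+0.5507y+0.0926z = 0.0063
Cramer: x(z) = -0.0034+0.0498z;  y(z) = 0.0058-0.0863z
quadratic in z: (1.0099)z²+(0.1988)z+(-0.0281)=0, √Δ=0.3911 → z ∈ {-0.2921, 0.0952}; z = -0.2921 (taking z<0)
x = -0.0179, y = 0.0310

(-0.0179, 0.0310, -0.2921)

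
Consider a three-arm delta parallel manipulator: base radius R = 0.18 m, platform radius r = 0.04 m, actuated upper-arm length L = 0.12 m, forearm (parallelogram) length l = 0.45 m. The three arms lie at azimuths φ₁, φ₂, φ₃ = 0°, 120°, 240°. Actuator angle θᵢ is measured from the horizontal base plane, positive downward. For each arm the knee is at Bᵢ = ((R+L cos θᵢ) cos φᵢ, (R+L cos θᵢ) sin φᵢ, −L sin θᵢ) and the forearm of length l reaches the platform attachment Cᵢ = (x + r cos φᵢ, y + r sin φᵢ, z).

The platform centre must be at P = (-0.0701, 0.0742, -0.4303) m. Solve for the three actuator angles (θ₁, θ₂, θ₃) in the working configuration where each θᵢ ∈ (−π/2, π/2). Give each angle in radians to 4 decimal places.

θ₁ = 0.8727, θ₂ = 0.0873, θ₃ = 0.6980

rotate P by −φ1: (-0.0701, 0.0742, -0.4303)
  e−x'=0.2101;  (l²−L²−(e−x')²−y'²−z²)/2L = -0.1946
  θ1 = atan2(B,A) + arccos(C/0.4789) = 0.8727
φ2=120.0° → target in arm frame (0.0993, 0.0236)
  A=0.0407, B=-0.4303, C=(l²−L²−A²−y'²−z²)/(2L)=0.0030
  √(A²+B²)=0.4322;  θ2 = -1.4765+1.5638 ≈ 0.0873
φ3=240.0° → target in arm frame (-0.0292, -0.0978)
  A cos θ + B sin θ = C:  0.1692·cos θ + -0.4303·sin θ = -0.1469
  θ3 = atan2(B,A) + arccos(C/0.4624) = 0.6980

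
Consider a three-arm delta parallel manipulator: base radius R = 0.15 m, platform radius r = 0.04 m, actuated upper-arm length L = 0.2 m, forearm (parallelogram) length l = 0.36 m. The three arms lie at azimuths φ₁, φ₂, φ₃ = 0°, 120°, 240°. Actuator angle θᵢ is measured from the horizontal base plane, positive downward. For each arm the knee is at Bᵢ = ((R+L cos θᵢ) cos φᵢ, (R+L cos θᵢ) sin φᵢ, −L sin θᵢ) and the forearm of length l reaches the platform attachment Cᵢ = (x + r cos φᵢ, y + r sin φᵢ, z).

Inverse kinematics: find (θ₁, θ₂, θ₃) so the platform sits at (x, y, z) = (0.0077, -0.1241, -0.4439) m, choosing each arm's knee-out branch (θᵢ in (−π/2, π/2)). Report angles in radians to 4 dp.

θ₁ = 1.0472, θ₂ = 1.3963, θ₃ = 0.6984

φ1=0.0° → target in arm frame (0.0077, -0.1241)
  A cos θ + B sin θ = C:  0.1023·cos θ + -0.4439·sin θ = -0.3333
  θ1 = atan2(B,A) + arccos(C/0.4555) = 1.0472
φ2=120.0° → target in arm frame (-0.1113, 0.0554)
  A=0.2213, B=-0.4439, C=(l²−L²−A²−y'²−z²)/(2L)=-0.3987
  θ2 = atan2(B,A) + arccos(C/0.4960) = 1.3963
arm 3 (φ=240.0°): x'=0.1036, y'=0.0687
  e−x'=0.0064;  (l²−L²−(e−x')²−y'²−z²)/2L = -0.2805
  θ3 = atan2(B,A) + arccos(C/0.4439) = 0.6984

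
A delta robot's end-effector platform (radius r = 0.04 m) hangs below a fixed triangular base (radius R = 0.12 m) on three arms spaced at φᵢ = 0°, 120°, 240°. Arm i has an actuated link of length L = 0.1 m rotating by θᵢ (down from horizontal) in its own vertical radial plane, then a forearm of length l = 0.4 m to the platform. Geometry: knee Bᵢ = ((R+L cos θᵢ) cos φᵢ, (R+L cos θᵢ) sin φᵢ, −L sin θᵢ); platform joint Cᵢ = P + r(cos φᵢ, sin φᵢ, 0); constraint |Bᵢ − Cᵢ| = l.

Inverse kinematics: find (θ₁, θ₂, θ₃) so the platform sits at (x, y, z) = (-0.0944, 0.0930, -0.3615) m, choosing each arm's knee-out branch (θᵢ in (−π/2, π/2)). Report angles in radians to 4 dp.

φ1=0.0° → target in arm frame (-0.0944, 0.0930)
  A=0.1744, B=-0.3615, C=(l²−L²−A²−y'²−z²)/(2L)=-0.0987
  θ1 = atan2(B,A) + arccos(C/0.4014) = 0.6980
φ2=120.0° → target in arm frame (0.1277, 0.0353)
  e−x'=-0.0477;  (l²−L²−(e−x')²−y'²−z²)/2L = 0.0790
  θ2 = atan2(B,A) + arccos(C/0.3646) = -0.3496
rotate P by −φ3: (-0.0333, -0.1283, -0.3615)
  e−x'=0.1133;  (l²−L²−(e−x')²−y'²−z²)/2L = -0.0499
  θ3 = atan2(B,A) + arccos(C/0.3789) = 0.4359

θ₁ = 0.6980, θ₂ = -0.3496, θ₃ = 0.4359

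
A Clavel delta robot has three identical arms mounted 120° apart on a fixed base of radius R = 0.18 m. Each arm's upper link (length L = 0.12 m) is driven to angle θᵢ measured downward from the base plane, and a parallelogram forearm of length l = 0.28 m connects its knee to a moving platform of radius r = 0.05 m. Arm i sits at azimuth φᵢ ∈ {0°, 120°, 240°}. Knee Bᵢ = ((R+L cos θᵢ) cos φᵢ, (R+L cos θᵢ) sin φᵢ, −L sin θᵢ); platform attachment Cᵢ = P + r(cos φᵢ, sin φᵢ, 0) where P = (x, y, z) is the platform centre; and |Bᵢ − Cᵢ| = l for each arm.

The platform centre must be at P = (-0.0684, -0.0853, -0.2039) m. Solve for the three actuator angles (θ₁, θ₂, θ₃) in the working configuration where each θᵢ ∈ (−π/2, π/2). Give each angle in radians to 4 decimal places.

arm 1 (φ=0.0°): x'=-0.0684, y'=-0.0853
  A cos θ + B sin θ = C:  0.1984·cos θ + -0.2039·sin θ = -0.1009
  γ=atan2(-0.2039,0.1984)=-0.7991;  ψ=arccos(-0.3546)=1.9333;  θ1=γ+ψ≈1.1342
rotate P by −φ2: (-0.0397, 0.1019, -0.2039)
  e−x'=0.1697;  (l²−L²−(e−x')²−y'²−z²)/2L = -0.0698
  √(A²+B²)=0.2653;  θ2 = -0.8768+1.8369 ≈ 0.9602
φ3=240.0° → target in arm frame (0.1081, -0.0166)
  A cos θ + B sin θ = C:  0.0219·cos θ + -0.2039·sin θ = 0.0903
  √(A²+B²)=0.2051;  θ3 = -1.4637+1.1149 ≈ -0.3488

θ₁ = 1.1342, θ₂ = 0.9602, θ₃ = -0.3488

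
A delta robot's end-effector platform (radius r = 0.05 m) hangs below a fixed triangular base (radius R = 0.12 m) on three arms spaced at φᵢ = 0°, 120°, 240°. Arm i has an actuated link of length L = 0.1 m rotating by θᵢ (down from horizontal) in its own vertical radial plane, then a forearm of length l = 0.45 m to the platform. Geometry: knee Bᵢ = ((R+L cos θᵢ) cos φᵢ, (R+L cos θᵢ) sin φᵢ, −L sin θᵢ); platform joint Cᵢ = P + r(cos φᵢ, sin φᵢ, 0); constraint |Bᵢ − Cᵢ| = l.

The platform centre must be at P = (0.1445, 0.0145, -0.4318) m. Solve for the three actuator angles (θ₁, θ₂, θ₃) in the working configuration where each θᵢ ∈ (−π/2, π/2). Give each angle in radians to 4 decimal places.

θ₁ = -0.1741, θ₂ = 0.6110, θ₃ = 0.6984

φ1=0.0° → target in arm frame (0.1445, 0.0145)
  e−x'=-0.0745;  (l²−L²−(e−x')²−y'²−z²)/2L = 0.0014
  √(A²+B²)=0.4382;  θ1 = -1.7416+1.5675 ≈ -0.1741
rotate P by −φ2: (-0.0597, -0.1324, -0.4318)
  e−x'=0.1297;  (l²−L²−(e−x')²−y'²−z²)/2L = -0.1415
  γ=atan2(-0.4318,0.1297)=-1.2790;  ψ=arccos(-0.3138)=1.8900;  θ2=γ+ψ≈0.6110
arm 3 (φ=240.0°): x'=-0.0848, y'=0.1179
  A cos θ + B sin θ = C:  0.1548·cos θ + -0.4318·sin θ = -0.1591
  √(A²+B²)=0.4587;  θ3 = -1.2266+1.9249 ≈ 0.6984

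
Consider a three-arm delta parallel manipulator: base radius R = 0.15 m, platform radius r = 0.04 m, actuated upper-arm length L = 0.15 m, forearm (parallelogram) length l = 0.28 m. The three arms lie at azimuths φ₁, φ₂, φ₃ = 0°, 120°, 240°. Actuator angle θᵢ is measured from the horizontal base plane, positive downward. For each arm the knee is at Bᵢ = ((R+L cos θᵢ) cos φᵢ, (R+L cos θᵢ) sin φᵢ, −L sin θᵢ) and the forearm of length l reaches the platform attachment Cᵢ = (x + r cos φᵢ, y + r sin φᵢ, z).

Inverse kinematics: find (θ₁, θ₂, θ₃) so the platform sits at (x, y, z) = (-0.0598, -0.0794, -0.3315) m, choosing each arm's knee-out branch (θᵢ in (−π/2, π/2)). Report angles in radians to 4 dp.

θ₁ = 1.3968, θ₂ = 1.3093, θ₃ = 0.6110

arm 1 (φ=0.0°): x'=-0.0598, y'=-0.0794
  e−x'=0.1698;  (l²−L²−(e−x')²−y'²−z²)/2L = -0.2971
  γ=atan2(-0.3315,0.1698)=-1.0974;  ψ=arccos(-0.7977)=2.4942;  θ1=γ+ψ≈1.3968
arm 2 (φ=120.0°): x'=-0.0389, y'=0.0915
  A cos θ + B sin θ = C:  0.1489·cos θ + -0.3315·sin θ = -0.2817
  γ=atan2(-0.3315,0.1489)=-1.1487;  ψ=arccos(-0.7753)=2.4580;  θ2=γ+ψ≈1.3093
φ3=240.0° → target in arm frame (0.0987, -0.0121)
  e−x'=0.0113;  (l²−L²−(e−x')²−y'²−z²)/2L = -0.1809
  √(A²+B²)=0.3317;  θ3 = -1.5366+2.1476 ≈ 0.6110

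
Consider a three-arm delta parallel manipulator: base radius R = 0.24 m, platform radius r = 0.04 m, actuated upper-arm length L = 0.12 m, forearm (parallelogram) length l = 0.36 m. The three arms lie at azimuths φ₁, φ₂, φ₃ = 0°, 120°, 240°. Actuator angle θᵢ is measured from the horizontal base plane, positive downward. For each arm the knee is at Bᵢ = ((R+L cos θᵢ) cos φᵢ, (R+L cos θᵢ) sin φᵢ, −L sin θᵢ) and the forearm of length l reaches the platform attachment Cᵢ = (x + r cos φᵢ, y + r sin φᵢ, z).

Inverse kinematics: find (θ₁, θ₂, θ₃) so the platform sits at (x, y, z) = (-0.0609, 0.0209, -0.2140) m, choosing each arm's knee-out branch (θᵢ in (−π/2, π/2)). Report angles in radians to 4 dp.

θ₁ = 0.8727, θ₂ = -0.1737, θ₃ = 0.2620

rotate P by −φ1: (-0.0609, 0.0209, -0.2140)
  e−x'=0.2609;  (l²−L²−(e−x')²−y'²−z²)/2L = 0.0037
  √(A²+B²)=0.3374;  θ1 = -0.6870+1.5597 ≈ 0.8727
rotate P by −φ2: (0.0485, 0.0423, -0.2140)
  A=0.1515, B=-0.2140, C=(l²−L²−A²−y'²−z²)/(2L)=0.1862
  √(A²+B²)=0.2622;  θ2 = -0.9549+0.7812 ≈ -0.1737
arm 3 (φ=240.0°): x'=0.0124, y'=-0.0632
  A cos θ + B sin θ = C:  0.1876·cos θ + -0.2140·sin θ = 0.1258
  θ3 = atan2(B,A) + arccos(C/0.2846) = 0.2620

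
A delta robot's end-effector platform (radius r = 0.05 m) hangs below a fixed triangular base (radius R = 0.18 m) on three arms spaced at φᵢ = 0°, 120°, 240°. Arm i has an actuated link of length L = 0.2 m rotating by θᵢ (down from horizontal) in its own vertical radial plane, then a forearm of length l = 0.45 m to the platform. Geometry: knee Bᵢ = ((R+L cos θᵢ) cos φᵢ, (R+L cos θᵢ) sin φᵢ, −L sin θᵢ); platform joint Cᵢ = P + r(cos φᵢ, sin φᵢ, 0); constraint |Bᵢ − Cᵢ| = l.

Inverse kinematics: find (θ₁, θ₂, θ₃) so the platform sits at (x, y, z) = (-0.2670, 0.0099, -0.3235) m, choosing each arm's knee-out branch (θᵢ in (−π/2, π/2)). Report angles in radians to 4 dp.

θ₁ = 1.3963, θ₂ = -0.0875, θ₃ = -0.0001

arm 1 (φ=0.0°): x'=-0.2670, y'=0.0099
  A=0.3970, B=-0.3235, C=(l²−L²−A²−y'²−z²)/(2L)=-0.2496
  γ=atan2(-0.3235,0.3970)=-0.6837;  ψ=arccos(-0.4875)=2.0800;  θ1=γ+ψ≈1.3963
arm 2 (φ=120.0°): x'=0.1421, y'=0.2263
  e−x'=-0.0121;  (l²−L²−(e−x')²−y'²−z²)/2L = 0.0162
  γ=atan2(-0.3235,-0.0121)=-1.6081;  ψ=arccos(0.0502)=1.5206;  θ2=γ+ψ≈-0.0875
rotate P by −φ3: (0.1249, -0.2362, -0.3235)
  A cos θ + B sin θ = C:  0.0051·cos θ + -0.3235·sin θ = 0.0051
  γ=atan2(-0.3235,0.0051)=-1.5551;  ψ=arccos(0.0158)=1.5550;  θ3=γ+ψ≈-0.0001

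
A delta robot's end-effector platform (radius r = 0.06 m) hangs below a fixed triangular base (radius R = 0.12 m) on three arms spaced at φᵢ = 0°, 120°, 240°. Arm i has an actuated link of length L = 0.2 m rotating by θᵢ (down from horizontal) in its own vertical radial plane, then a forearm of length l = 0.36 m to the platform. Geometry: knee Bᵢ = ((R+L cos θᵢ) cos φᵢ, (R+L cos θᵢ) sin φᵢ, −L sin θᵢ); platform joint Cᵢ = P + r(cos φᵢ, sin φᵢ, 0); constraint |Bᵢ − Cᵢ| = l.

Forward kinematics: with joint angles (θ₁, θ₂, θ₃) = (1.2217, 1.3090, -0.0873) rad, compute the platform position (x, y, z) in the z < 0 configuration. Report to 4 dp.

φ1=0.0°: virtual centre (0.1284, 0.0000, -0.1879), radius l
φ2=120.0°: virtual centre (-0.0559, 0.0968, -0.1932), radius l
S3 = (0.2592·cos240.0°, 0.2592·sin240.0°, 0.0174) = (-0.1296, -0.2245, 0.0174)
|S₂|²−|S₁|² = -0.0020;  |S₃|²−|S₁|² = 0.0157
linear system: -0.3686x+0.1936y = -0.0020−-0.0105z; -0.5161x+-0.4490y = 0.0157−0.4107z
Cramer: x(z) = -0.0081+0.2818z;  y(z) = -0.0257+0.5909z
sphere 1 gives Az²+Bz+C=0 with A=1.4285, B=0.2686, C=-0.0750;  B²−4AC=0.5007;  roots -0.3417, 0.1536;  negative root z = -0.3417
x = -0.1044, y = -0.2276

(-0.1044, -0.2276, -0.3417)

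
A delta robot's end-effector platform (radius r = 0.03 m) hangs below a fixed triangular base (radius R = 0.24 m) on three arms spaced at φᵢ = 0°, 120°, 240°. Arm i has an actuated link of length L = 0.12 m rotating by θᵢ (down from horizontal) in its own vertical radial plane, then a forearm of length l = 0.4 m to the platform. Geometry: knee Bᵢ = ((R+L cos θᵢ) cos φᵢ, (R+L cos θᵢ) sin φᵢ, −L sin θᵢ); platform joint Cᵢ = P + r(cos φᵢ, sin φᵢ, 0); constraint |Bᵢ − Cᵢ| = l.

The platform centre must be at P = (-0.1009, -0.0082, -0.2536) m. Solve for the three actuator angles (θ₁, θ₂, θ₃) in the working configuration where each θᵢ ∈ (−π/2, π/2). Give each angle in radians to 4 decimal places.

θ₁ = 1.0476, θ₂ = -0.0872, θ₃ = -0.2621

φ1=0.0° → target in arm frame (-0.1009, -0.0082)
  e−x'=0.3109;  (l²−L²−(e−x')²−y'²−z²)/2L = -0.0643
  γ=atan2(-0.2536,0.3109)=-0.6842;  ψ=arccos(-0.1603)=1.7318;  θ1=γ+ψ≈1.0476
arm 2 (φ=120.0°): x'=0.0433, y'=0.0915
  A=0.1667, B=-0.2536, C=(l²−L²−A²−y'²−z²)/(2L)=0.1881
  γ=atan2(-0.2536,0.1667)=-0.9894;  ψ=arccos(0.6199)=0.9022;  θ2=γ+ψ≈-0.0872
φ3=240.0° → target in arm frame (0.0576, -0.0833)
  A=0.1524, B=-0.2536, C=(l²−L²−A²−y'²−z²)/(2L)=0.2130
  √(A²+B²)=0.2959;  θ3 = -1.0295+0.7674 ≈ -0.2621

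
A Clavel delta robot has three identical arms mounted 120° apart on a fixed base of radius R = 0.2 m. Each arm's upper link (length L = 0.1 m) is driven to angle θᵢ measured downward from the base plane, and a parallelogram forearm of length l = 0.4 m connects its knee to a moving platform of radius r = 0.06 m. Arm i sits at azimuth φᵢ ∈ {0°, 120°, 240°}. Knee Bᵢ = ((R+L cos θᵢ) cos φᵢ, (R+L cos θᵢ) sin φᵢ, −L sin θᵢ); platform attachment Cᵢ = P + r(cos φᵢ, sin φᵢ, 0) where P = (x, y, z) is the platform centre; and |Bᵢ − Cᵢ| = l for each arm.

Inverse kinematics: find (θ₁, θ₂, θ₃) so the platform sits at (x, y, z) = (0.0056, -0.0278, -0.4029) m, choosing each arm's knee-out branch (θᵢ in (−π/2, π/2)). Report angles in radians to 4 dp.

rotate P by −φ1: (0.0056, -0.0278, -0.4029)
  A=0.1344, B=-0.4029, C=(l²−L²−A²−y'²−z²)/(2L)=-0.1558
  θ1 = atan2(B,A) + arccos(C/0.4247) = 0.6976
φ2=120.0° → target in arm frame (-0.0269, 0.0091)
  A=0.1669, B=-0.4029, C=(l²−L²−A²−y'²−z²)/(2L)=-0.2013
  θ2 = atan2(B,A) + arccos(C/0.4361) = 0.8724
φ3=240.0° → target in arm frame (0.0213, 0.0187)
  A=0.1187, B=-0.4029, C=(l²−L²−A²−y'²−z²)/(2L)=-0.1339
  θ3 = atan2(B,A) + arccos(C/0.4200) = 0.6110

θ₁ = 0.6976, θ₂ = 0.8724, θ₃ = 0.6110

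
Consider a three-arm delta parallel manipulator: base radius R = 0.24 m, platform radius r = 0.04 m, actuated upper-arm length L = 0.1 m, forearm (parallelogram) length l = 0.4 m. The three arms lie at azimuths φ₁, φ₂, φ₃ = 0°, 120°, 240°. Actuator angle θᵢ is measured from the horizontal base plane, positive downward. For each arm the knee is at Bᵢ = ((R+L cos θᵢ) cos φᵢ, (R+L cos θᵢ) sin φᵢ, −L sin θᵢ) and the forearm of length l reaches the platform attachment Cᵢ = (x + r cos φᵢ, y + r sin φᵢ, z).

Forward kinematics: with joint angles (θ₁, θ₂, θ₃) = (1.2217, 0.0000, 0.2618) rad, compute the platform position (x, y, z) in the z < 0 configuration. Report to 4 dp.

(-0.0997, 0.0167, -0.3136)

arm 1 at φ=0.0°: e+L cos θ1 = 0.2342;  centre 1 = (0.2342, 0.0000, -0.0940)
φ2=120.0°: virtual centre (-0.1500, 0.2598, 0.0000), radius l
centre 3 = (0.2966·cos240.0°, 0.2966·sin240.0°, -0.0259) = (-0.1483, -0.2569, -0.0259)
subtract pairs → two planes through P
linear system: -0.7684x+0.5196y = 0.0263−0.1879z; -0.7650x+-0.5137y = 0.0250−0.1362z
Cramer: x(z) = -0.0334+0.2112z;  y(z) = 0.0012-0.0494z
into |P−centre ₁|² = l²: 1.0470z² + 0.0748z + -0.0795 = 0;  Δ = 0.3387;  z = -0.3136 or 0.2422 → z<0 root = -0.3136
x = -0.0997, y = 0.0167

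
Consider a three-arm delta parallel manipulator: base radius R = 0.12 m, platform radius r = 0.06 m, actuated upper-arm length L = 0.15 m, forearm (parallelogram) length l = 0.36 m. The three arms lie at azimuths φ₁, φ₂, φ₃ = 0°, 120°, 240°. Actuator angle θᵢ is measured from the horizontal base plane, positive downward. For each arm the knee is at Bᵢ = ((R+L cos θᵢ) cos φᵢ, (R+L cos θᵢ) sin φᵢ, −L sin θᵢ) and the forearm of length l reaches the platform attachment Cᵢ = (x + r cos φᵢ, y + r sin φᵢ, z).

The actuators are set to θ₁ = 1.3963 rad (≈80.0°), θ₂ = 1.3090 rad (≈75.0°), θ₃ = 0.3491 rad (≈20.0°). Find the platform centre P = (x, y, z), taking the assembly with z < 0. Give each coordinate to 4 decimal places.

(-0.1091, -0.1501, -0.4104)

arm 1 at φ=0.0°: ρ1 = 0.0860;  S1 = (0.0860, 0.0000, -0.1477)
φ2=120.0°: virtual centre (-0.0494, 0.0856, -0.1449), radius l
S3 = (0.2010·cos240.0°, 0.2010·sin240.0°, -0.0513) = (-0.1005, -0.1740, -0.0513)
|S₂|²−|S₁|² = 0.0015;  |S₃|²−|S₁|² = 0.0138
[-0.2709 0.1712 0.0057]·P = 0.0015;  [-0.3730 -0.3481 0.1928]·P = 0.0138
Cramer: x(z) = -0.0183+0.2212z;  y(z) = -0.0200+0.3170z
sphere 1 gives Az²+Bz+C=0 with A=1.1494, B=0.2366, C=-0.0965;  B²−4AC=0.4996;  roots -0.4104, 0.2046;  negative root z = -0.4104
x = -0.1091, y = -0.1501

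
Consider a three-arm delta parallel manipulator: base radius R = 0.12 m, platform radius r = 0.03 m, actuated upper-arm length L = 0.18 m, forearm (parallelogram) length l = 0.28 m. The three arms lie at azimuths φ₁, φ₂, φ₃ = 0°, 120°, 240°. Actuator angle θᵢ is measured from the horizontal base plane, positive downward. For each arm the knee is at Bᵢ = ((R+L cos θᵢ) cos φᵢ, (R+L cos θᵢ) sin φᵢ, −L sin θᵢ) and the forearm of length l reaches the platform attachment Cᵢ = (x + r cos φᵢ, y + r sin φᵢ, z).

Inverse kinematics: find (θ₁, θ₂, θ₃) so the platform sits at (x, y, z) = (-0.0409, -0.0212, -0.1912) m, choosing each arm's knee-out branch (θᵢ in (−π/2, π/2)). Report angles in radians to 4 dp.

φ1=0.0° → target in arm frame (-0.0409, -0.0212)
  e−x'=0.1309;  (l²−L²−(e−x')²−y'²−z²)/2L = -0.0226
  γ=atan2(-0.1912,0.1309)=-0.9705;  ψ=arccos(-0.0976)=1.6686;  θ1=γ+ψ≈0.6981
rotate P by −φ2: (0.0021, 0.0460, -0.1912)
  A cos θ + B sin θ = C:  0.0879·cos θ + -0.1912·sin θ = -0.0011
  θ2 = atan2(B,A) + arccos(C/0.2104) = 0.4363
φ3=240.0° → target in arm frame (0.0388, -0.0248)
  A=0.0512, B=-0.1912, C=(l²−L²−A²−y'²−z²)/(2L)=0.0172
  γ=atan2(-0.1912,0.0512)=-1.3092;  ψ=arccos(0.0871)=1.4836;  θ3=γ+ψ≈0.1744

θ₁ = 0.6981, θ₂ = 0.4363, θ₃ = 0.1744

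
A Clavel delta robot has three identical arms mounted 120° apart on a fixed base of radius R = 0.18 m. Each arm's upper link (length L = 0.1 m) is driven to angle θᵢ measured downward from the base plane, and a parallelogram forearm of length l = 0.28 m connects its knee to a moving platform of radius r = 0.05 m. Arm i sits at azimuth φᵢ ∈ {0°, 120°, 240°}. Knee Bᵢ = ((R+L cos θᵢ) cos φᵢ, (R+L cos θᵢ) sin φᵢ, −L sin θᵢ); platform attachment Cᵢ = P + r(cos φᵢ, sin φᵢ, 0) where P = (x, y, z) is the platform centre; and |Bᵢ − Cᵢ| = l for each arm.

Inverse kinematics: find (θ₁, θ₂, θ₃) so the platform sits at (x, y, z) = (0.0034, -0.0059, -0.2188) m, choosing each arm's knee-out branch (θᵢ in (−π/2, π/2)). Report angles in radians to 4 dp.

θ₁ = 0.4361, θ₂ = 0.5237, θ₃ = 0.4360

φ1=0.0° → target in arm frame (0.0034, -0.0059)
  A cos θ + B sin θ = C:  0.1266·cos θ + -0.2188·sin θ = 0.0223
  γ=atan2(-0.2188,0.1266)=-1.0463;  ψ=arccos(0.0883)=1.4824;  θ1=γ+ψ≈0.4361
φ2=120.0° → target in arm frame (-0.0068, 0.0000)
  A=0.1368, B=-0.2188, C=(l²−L²−A²−y'²−z²)/(2L)=0.0090
  θ2 = atan2(B,A) + arccos(C/0.2581) = 0.5237
rotate P by −φ3: (0.0034, 0.0059, -0.2188)
  A cos θ + B sin θ = C:  0.1266·cos θ + -0.2188·sin θ = 0.0223
  θ3 = atan2(B,A) + arccos(C/0.2528) = 0.4360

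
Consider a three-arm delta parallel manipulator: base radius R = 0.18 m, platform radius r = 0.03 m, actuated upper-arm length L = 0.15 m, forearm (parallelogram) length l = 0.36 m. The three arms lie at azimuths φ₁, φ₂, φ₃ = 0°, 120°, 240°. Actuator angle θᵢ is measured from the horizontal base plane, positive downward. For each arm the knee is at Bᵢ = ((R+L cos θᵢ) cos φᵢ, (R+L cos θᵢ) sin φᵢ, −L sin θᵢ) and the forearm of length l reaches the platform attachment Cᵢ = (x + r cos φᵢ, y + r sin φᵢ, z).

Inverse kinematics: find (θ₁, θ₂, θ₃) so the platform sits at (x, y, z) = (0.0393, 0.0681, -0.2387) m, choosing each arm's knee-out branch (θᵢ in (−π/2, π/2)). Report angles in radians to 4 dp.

arm 1 (φ=0.0°): x'=0.0393, y'=0.0681
  e−x'=0.1107;  (l²−L²−(e−x')²−y'²−z²)/2L = 0.1108
  γ=atan2(-0.2387,0.1107)=-1.1366;  ψ=arccos(0.4210)=1.1363;  θ1=γ+ψ≈-0.0003
arm 2 (φ=120.0°): x'=0.0393, y'=-0.0681
  A=0.1107, B=-0.2387, C=(l²−L²−A²−y'²−z²)/(2L)=0.1108
  γ=atan2(-0.2387,0.1107)=-1.1366;  ψ=arccos(0.4211)=1.1361;  θ2=γ+ψ≈-0.0005
rotate P by −φ3: (-0.0786, 0.0000, -0.2387)
  A cos θ + B sin θ = C:  0.2286·cos θ + -0.2387·sin θ = -0.0072
  θ3 = atan2(B,A) + arccos(C/0.3305) = 0.7855

θ₁ = -0.0003, θ₂ = -0.0005, θ₃ = 0.7855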